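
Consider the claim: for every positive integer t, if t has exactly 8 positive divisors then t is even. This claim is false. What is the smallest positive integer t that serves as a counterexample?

t = 105

A counterexample is any positive integer t such that t has exactly 8 positive divisors but t is odd; we check each in order.
For t = 24, 30, 40, 42, …, 88, 102, 104 the conclusion holds.
t = 105: divisors of 105: 1, 3, 5, 7, 15, 21, 35, 105; 105 is odd.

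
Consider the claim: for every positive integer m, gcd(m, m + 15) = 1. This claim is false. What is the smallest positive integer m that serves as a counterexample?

m = 3

Check each positive integer m in order until gcd(m, m + 15) > 1.
For m = 1, 2 the conclusion holds.
m = 3: gcd(3, 18) = 3.
Hence m = 3 is a counterexample.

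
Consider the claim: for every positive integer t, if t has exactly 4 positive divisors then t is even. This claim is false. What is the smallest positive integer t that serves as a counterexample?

We need the least positive integer t for which t has exactly 4 positive divisors but t is odd.
t = 6: divisors of 6: 1, 2, 3, 6; 6 is even.
t = 8: divisors of 8: 1, 2, 4, 8; 8 is even.
t = 10: divisors of 10: 1, 2, 5, 10; 10 is even.
t = 14: divisors of 14: 1, 2, 7, 14; 14 is even.
t = 15: divisors of 15: 1, 3, 5, 15; 15 is odd.

t = 15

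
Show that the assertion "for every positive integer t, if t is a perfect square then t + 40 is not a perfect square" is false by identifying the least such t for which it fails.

t = 9

We need the least positive integer t for which t is a perfect square but t + 40 is a perfect square.
For t = 1, 4 the conclusion holds.
t = 9: 9 = 3² and 9 + 40 = 49 = 7².
Hence t = 9 is a counterexample.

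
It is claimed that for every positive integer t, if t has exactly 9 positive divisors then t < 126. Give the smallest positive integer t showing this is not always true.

We need the least positive integer t for which t has exactly 9 positive divisors but the claim fails.
For t = 36, 100 the conclusion holds.
t = 196: τ(196) = 9; 196 ≥ 126.
Hence t = 196 is a counterexample.

t = 196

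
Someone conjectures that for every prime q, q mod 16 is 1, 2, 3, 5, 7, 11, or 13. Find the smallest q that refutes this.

We need the least prime q for which the claim fails.
The first 10 eligible values, up to q = 29, all satisfy the conclusion.
q = 31: 31 mod 16 = 15 — not in {1, 2, 3, 5, 7, 11, 13}.

q = 31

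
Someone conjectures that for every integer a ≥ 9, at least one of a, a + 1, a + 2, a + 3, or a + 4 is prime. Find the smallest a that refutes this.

Check each integer a ≥ 9 in order until a, a + 1, a + 2, a + 3, a + 4 are all composite.
For a = 9, 10, 11, 12, …, 21, 22, 23 the conclusion holds.
a = 24: 24 = 2 × 12; 25 = 5 × 5; 26 = 2 × 13; 27 = 3 × 9; 28 = 2 × 14 — all composite.
Thus a = 24 disproves the claim, and no smaller a works.

a = 24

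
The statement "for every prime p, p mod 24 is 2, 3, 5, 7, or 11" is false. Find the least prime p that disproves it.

p = 13

A counterexample is any prime p such that the claim fails; we check each in order.
The first 5 eligible values, up to p = 11, all satisfy the conclusion.
p = 13: 13 mod 24 = 13 — not in {2, 3, 5, 7, 11}.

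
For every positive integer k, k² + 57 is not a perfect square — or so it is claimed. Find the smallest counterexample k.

k = 8

The first 7 eligible values, up to k = 7, all satisfy the conclusion.
k = 8: 8² + 57 = 121 = 11², a perfect square.
So k = 8 is the smallest counterexample.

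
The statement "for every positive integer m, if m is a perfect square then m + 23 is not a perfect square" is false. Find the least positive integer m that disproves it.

m = 121

A counterexample is any positive integer m such that m is a perfect square but m + 23 is a perfect square; we check each in order.
For m = 1, 4, 9, 16, 25, 36, 49, 64, 81, 100 the conclusion holds.
m = 121: 121 = 11² and 121 + 23 = 144 = 12².
Hence m = 121 is a counterexample.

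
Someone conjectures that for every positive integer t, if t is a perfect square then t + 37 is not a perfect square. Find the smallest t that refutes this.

We need the least positive integer t for which t is a perfect square but t + 37 is a perfect square.
The first 17 eligible values, up to t = 289, all satisfy the conclusion.
t = 324: 324 = 18² and 324 + 37 = 361 = 19².
Hence t = 324 is a counterexample.

t = 324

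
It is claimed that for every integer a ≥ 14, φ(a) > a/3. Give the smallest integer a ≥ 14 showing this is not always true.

A counterexample is any integer a ≥ 14 such that the claim fails; we check each in order.
a = 14: φ(14) = 6 and 14/3 = 14/3, so φ(14) > 14/3.
a = 15: φ(15) = 8 and 15/3 = 5, so φ(15) > 15/3.
a = 16: φ(16) = 8 and 16/3 = 16/3, so φ(16) > 16/3.
a = 17: φ(17) = 16 and 17/3 = 17/3, so φ(17) > 17/3.
a = 18: φ(18) = 6 and 18/3 = 6, so φ(18) ≤ 18/3.
Hence a = 18 is a counterexample.

a = 18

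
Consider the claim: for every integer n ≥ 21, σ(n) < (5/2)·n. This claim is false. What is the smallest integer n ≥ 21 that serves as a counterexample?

n = 24

Check each integer n ≥ 21 in order until the claim fails.
n = 21: σ(21) = 32; 32 < 105/2.
n = 22: σ(22) = 36; 36 < 55.
n = 23: σ(23) = 24; 24 < 115/2.
n = 24: σ(24) = 60; 60 ≥ 60.
Hence n = 24 is a counterexample.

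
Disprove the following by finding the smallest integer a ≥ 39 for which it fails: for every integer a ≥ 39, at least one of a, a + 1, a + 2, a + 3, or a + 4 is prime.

a = 48

We need the least integer a ≥ 39 for which a, a + 1, a + 2, a + 3, a + 4 are all composite.
For a = 39, 40, 41, 42, 43, 44, 45, 46, 47 the conclusion holds.
a = 48: 48 = 2 × 24; 49 = 7 × 7; 50 = 2 × 25; 51 = 3 × 17; 52 = 2 × 26 — all composite.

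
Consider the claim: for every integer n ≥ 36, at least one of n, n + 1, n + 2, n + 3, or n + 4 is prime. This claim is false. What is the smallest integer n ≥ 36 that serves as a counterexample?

For n = 36, 37, 38, 39, …, 45, 46, 47 the conclusion holds.
n = 48: 48 = 2 × 24; 49 = 7 × 7; 50 = 2 × 25; 51 = 3 × 17; 52 = 2 × 26 — all composite.

n = 48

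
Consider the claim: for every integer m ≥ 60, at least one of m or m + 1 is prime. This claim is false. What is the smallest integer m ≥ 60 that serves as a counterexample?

m = 62

We need the least integer m ≥ 60 for which m, m + 1 are both composite.
For m = 60, 61 the conclusion holds.
m = 62: 62 = 2 × 31; 63 = 3 × 21 — both composite.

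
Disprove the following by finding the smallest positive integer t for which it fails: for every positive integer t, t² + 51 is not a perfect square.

We need the least positive integer t for which t² + 51 is a perfect square.
For t = 1, 2, 3, 4, 5, 6 the conclusion holds.
t = 7: 7² + 51 = 100 = 10², a perfect square.

t = 7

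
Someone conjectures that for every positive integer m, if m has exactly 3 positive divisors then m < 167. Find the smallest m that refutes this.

Check each positive integer m in order until m has exactly 3 positive divisors but the claim fails.
m = 4: τ(4) = 3; 4 < 167.
m = 9: τ(9) = 3; 9 < 167.
m = 25: τ(25) = 3; 25 < 167.
m = 49: τ(49) = 3; 49 < 167.
m = 121: τ(121) = 3; 121 < 167.
m = 169: τ(169) = 3; 169 ≥ 167.
Hence m = 169 is a counterexample.

m = 169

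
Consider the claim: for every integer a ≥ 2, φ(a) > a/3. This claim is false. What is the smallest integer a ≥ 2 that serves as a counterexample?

a = 6

The first 4 eligible values, up to a = 5, all satisfy the conclusion.
a = 6: φ(6) = 2 and 6/3 = 2, so φ(6) ≤ 6/3.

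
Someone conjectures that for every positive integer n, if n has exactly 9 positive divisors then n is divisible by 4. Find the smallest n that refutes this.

We need the least positive integer n for which n has exactly 9 positive divisors but n is not divisible by 4.
For n = 36, 100, 196 the conclusion holds.
n = 225: τ(225) = 9; 225 mod 4 = 1.
Hence n = 225 is a counterexample.

n = 225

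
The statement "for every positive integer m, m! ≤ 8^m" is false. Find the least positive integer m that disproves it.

m = 20

We need the least positive integer m for which m! > 8^m.
The first 19 eligible values, up to m = 19, all satisfy the conclusion.
m = 20: m! = 2432902008176640000 and 8^m = 1152921504606846976, so 2432902008176640000 > 1152921504606846976.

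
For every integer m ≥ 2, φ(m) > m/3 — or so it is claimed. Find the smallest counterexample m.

We need the least integer m ≥ 2 for which the claim fails.
For m = 2, 3, 4, 5 the conclusion holds.
m = 6: φ(6) = 2 and 6/3 = 2, so φ(6) ≤ 6/3.

m = 6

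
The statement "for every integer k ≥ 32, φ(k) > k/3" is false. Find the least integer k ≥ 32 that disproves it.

We need the least integer k ≥ 32 for which the claim fails.
For k = 32, 33, 34, 35 the conclusion holds.
k = 36: φ(36) = 12 and 36/3 = 12, so φ(36) ≤ 36/3.

k = 36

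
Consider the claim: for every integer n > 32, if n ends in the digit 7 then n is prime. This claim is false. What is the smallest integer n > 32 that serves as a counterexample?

We need the least integer n > 32 for which n ends in the digit 7 but n is not prime.
n = 37: 37 ends in 7 and is prime.
n = 47: 47 ends in 7 and is prime.
n = 57: 57 ends in 7; 57 = 3 × 19, composite.
Thus n = 57 disproves the claim, and no smaller n works.

n = 57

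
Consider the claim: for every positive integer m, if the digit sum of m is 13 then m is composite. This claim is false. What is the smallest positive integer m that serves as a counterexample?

A counterexample is any positive integer m such that the digit sum of m is 13 but m is prime; we check each in order.
m = 49: digit sum 13; 49 is composite.
m = 58: digit sum 13; 58 is composite.
m = 67: digit sum 13; 67 is prime, not composite.
Hence m = 67 is a counterexample.

m = 67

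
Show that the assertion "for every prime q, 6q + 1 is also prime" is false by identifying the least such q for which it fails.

q = 19

A counterexample is any prime q such that 6q + 1 is not prime; we check each in order.
q = 2: 6q + 1 = 13, prime.
q = 3: 6q + 1 = 19, prime.
q = 5: 6q + 1 = 31, prime.
q = 7: 6q + 1 = 43, prime.
q = 11: 6q + 1 = 67, prime.
q = 13: 6q + 1 = 79, prime.
q = 17: 6q + 1 = 103, prime.
q = 19: 6q + 1 = 115 = 5 × 23, not prime.
Thus q = 19 disproves the claim, and no smaller q works.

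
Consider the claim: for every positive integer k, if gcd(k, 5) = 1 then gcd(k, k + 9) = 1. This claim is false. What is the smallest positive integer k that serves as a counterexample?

k = 3

k = 1: gcd(1, 10) = 1.
k = 2: gcd(2, 11) = 1.
k = 3: gcd(3, 12) = 3.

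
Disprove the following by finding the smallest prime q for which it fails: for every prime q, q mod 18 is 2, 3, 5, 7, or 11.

q = 13

For q = 2, 3, 5, 7, 11 the conclusion holds.
q = 13: 13 mod 18 = 13 — not in {2, 3, 5, 7, 11}.
Hence q = 13 is a counterexample.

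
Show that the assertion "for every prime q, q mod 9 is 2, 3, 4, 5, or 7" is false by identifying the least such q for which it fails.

q = 17

We need the least prime q for which the claim fails.
For q = 2, 3, 5, 7, 11, 13 the conclusion holds.
q = 17: 17 mod 9 = 8 — not in {2, 3, 4, 5, 7}.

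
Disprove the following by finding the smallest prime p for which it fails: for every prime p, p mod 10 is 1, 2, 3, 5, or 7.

p = 19

A counterexample is any prime p such that the claim fails; we check each in order.
p = 2: 2 mod 10 = 2.
p = 3: 3 mod 10 = 3.
p = 5: 5 mod 10 = 5.
p = 7: 7 mod 10 = 7.
p = 11: 11 mod 10 = 1.
p = 13: 13 mod 10 = 3.
p = 17: 17 mod 10 = 7.
p = 19: 19 mod 10 = 9 — not in {1, 2, 3, 5, 7}.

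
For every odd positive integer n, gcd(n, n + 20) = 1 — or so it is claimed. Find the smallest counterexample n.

n = 5

For n = 1, 3 the conclusion holds.
n = 5: gcd(5, 25) = 5.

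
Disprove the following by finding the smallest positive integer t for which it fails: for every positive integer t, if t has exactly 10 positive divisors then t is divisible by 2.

We need the least positive integer t for which t has exactly 10 positive divisors but t is not divisible by 2.
For t = 48, 80, 112, 162, 176, 208, 272, 304, 368 the conclusion holds.
t = 405: τ(405) = 10; 405 mod 2 = 1.
So t = 405 is the smallest counterexample.

t = 405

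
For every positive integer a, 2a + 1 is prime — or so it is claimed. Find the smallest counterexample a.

a = 4

a = 1: 2a + 1 = 3, prime.
a = 2: 2a + 1 = 5, prime.
a = 3: 2a + 1 = 7, prime.
a = 4: 2a + 1 = 9 = 3 × 3, composite.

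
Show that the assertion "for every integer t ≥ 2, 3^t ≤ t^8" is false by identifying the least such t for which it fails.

t = 23

The first 21 eligible values, up to t = 22, all satisfy the conclusion.
t = 23: 3^t = 94143178827 and t^8 = 78310985281, so 94143178827 > 78310985281.
Hence t = 23 is a counterexample.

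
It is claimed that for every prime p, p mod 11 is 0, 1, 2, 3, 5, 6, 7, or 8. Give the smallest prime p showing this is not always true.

p = 31

We need the least prime p for which the claim fails.
The first 10 eligible values, up to p = 29, all satisfy the conclusion.
p = 31: 31 mod 11 = 9 — not in {0, 1, 2, 3, 5, 6, 7, 8}.
So p = 31 is the smallest counterexample.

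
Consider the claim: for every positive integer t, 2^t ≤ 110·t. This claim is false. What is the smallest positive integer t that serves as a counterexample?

t = 11

For t = 1, 2, 3, 4, 5, 6, 7, 8, 9, 10 the conclusion holds.
t = 11: 2^t = 2048 and 110·t = 1210, so 2048 > 1210.
Hence t = 11 is a counterexample.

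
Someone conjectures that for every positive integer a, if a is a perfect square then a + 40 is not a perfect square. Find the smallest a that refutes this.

Check each positive integer a in order until a is a perfect square but a + 40 is a perfect square.
a = 1: 1 + 40 = 41, not a perfect square.
a = 4: 4 + 40 = 44, not a perfect square.
a = 9: 9 = 3² and 9 + 40 = 49 = 7².

a = 9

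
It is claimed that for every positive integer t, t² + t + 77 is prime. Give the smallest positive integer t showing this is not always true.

A counterexample is any positive integer t such that t² + t + 77 is not prime; we check each in order.
t = 1: t² + t + 77 = 79, prime.
t = 2: t² + t + 77 = 83, prime.
t = 3: t² + t + 77 = 89, prime.
t = 4: t² + t + 77 = 97, prime.
t = 5: t² + t + 77 = 107, prime.
t = 6: t² + t + 77 = 119 = 7 × 17, composite.

t = 6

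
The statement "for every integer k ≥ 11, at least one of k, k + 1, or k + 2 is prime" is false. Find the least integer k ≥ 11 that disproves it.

k = 14

A counterexample is any integer k ≥ 11 such that k, k + 1, k + 2 are all composite; we check each in order.
For k = 11, 12, 13 the conclusion holds.
k = 14: 14 = 2 × 7; 15 = 3 × 5; 16 = 2 × 8 — all composite.
Thus k = 14 disproves the claim, and no smaller k works.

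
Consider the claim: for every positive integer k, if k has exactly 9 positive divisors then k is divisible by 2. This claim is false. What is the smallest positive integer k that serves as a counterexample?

We need the least positive integer k for which k has exactly 9 positive divisors but k is not divisible by 2.
k = 36: τ(36) = 9; 36 mod 2 = 0.
k = 100: τ(100) = 9; 100 mod 2 = 0.
k = 196: τ(196) = 9; 196 mod 2 = 0.
k = 225: τ(225) = 9; 225 mod 2 = 1.

k = 225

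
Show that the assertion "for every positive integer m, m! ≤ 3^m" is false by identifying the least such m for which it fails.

m = 7

A counterexample is any positive integer m such that m! > 3^m; we check each in order.
m = 1: m! = 1 and 3^m = 3, so 1 ≤ 3.
m = 2: m! = 2 and 3^m = 9, so 2 ≤ 9.
m = 3: m! = 6 and 3^m = 27, so 6 ≤ 27.
m = 4: m! = 24 and 3^m = 81, so 24 ≤ 81.
m = 5: m! = 120 and 3^m = 243, so 120 ≤ 243.
m = 6: m! = 720 and 3^m = 729, so 720 ≤ 729.
m = 7: m! = 5040 and 3^m = 2187, so 5040 > 2187.
So m = 7 is the smallest counterexample.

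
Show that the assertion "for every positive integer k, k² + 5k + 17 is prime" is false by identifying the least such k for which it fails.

We need the least positive integer k for which k² + 5k + 17 is not prime.
k = 1: k² + 5k + 17 = 23, prime.
k = 2: k² + 5k + 17 = 31, prime.
k = 3: k² + 5k + 17 = 41, prime.
k = 4: k² + 5k + 17 = 53, prime.
k = 5: k² + 5k + 17 = 67, prime.
k = 6: k² + 5k + 17 = 83, prime.
k = 7: k² + 5k + 17 = 101, prime.
k = 8: k² + 5k + 17 = 121 = 11 × 11, composite.

k = 8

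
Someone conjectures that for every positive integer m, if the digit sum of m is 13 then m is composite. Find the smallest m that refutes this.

m = 67

A counterexample is any positive integer m such that the digit sum of m is 13 but m is prime; we check each in order.
m = 49: digit sum 13; 49 is composite.
m = 58: digit sum 13; 58 is composite.
m = 67: digit sum 13; 67 is prime, not composite.
Thus m = 67 disproves the claim, and no smaller m works.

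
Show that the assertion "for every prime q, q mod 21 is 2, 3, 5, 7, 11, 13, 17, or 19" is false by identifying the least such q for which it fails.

q = 29

Check each prime q in order until the claim fails.
The first 9 eligible values, up to q = 23, all satisfy the conclusion.
q = 29: 29 mod 21 = 8 — not in {2, 3, 5, 7, 11, 13, 17, 19}.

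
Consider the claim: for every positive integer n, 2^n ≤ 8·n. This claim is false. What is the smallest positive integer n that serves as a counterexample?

n = 6

Check each positive integer n in order until 2^n > 8·n.
The first 5 eligible values, up to n = 5, all satisfy the conclusion.
n = 6: 2^n = 64 and 8·n = 48, so 64 > 48.
Thus n = 6 disproves the claim, and no smaller n works.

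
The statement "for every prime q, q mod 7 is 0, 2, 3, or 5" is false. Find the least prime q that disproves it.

For q = 2, 3, 5, 7 the conclusion holds.
q = 11: 11 mod 7 = 4 — not in {0, 2, 3, 5}.
So q = 11 is the smallest counterexample.

q = 11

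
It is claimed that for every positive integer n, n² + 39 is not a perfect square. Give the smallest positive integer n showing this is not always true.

A counterexample is any positive integer n such that n² + 39 is a perfect square; we check each in order.
For n = 1, 2, 3, 4 the conclusion holds.
n = 5: 5² + 39 = 64 = 8², a perfect square.

n = 5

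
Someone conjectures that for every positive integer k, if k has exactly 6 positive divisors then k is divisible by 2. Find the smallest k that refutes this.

k = 45

A counterexample is any positive integer k such that k has exactly 6 positive divisors but k is not divisible by 2; we check each in order.
The first 6 eligible values, up to k = 44, all satisfy the conclusion.
k = 45: τ(45) = 6; 45 mod 2 = 1.
Thus k = 45 disproves the claim, and no smaller k works.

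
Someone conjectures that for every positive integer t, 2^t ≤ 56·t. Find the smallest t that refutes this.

t = 9

A counterexample is any positive integer t such that 2^t > 56·t; we check each in order.
The first 8 eligible values, up to t = 8, all satisfy the conclusion.
t = 9: 2^t = 512 and 56·t = 504, so 512 > 504.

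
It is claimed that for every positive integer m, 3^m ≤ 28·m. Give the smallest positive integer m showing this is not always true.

m = 1: 3^m = 3 and 28·m = 28, so 3 ≤ 28.
m = 2: 3^m = 9 and 28·m = 56, so 9 ≤ 56.
m = 3: 3^m = 27 and 28·m = 84, so 27 ≤ 84.
m = 4: 3^m = 81 and 28·m = 112, so 81 ≤ 112.
m = 5: 3^m = 243 and 28·m = 140, so 243 > 140.
Thus m = 5 disproves the claim, and no smaller m works.

m = 5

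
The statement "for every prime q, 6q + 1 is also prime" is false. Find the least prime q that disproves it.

The first 7 eligible values, up to q = 17, all satisfy the conclusion.
q = 19: 6q + 1 = 115 = 5 × 23, not prime.
So q = 19 is the smallest counterexample.

q = 19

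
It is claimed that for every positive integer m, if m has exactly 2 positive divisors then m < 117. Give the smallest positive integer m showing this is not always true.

We need the least positive integer m for which m has exactly 2 positive divisors but the claim fails.
For m = 2, 3, 5, 7, …, 107, 109, 113 the conclusion holds.
m = 127: τ(127) = 2; 127 ≥ 117.
Thus m = 127 disproves the claim, and no smaller m works.

m = 127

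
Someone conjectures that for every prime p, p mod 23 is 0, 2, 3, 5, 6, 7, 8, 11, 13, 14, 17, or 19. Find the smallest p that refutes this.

p = 41

The first 12 eligible values, up to p = 37, all satisfy the conclusion.
p = 41: 41 mod 23 = 18 — not in {0, 2, 3, 5, 6, 7, 8, 11, 13, 14, 17, 19}.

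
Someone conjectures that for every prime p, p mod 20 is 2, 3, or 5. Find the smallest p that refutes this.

p = 2: 2 mod 20 = 2.
p = 3: 3 mod 20 = 3.
p = 5: 5 mod 20 = 5.
p = 7: 7 mod 20 = 7 — not in {2, 3, 5}.
Hence p = 7 is a counterexample.

p = 7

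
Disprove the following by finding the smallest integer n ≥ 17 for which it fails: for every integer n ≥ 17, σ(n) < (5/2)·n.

n = 24

A counterexample is any integer n ≥ 17 such that the claim fails; we check each in order.
n = 17: σ(17) = 18; 18 < 85/2.
n = 18: σ(18) = 39; 39 < 45.
n = 19: σ(19) = 20; 20 < 95/2.
n = 20: σ(20) = 42; 42 < 50.
n = 21: σ(21) = 32; 32 < 105/2.
n = 22: σ(22) = 36; 36 < 55.
n = 23: σ(23) = 24; 24 < 115/2.
n = 24: σ(24) = 60; 60 ≥ 60.
So n = 24 is the smallest counterexample.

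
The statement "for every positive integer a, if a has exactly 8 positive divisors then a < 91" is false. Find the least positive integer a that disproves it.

a = 102

For a = 24, 30, 40, 42, 54, 56, 66, 70, 78, 88 the conclusion holds.
a = 102: τ(102) = 8; 102 ≥ 91.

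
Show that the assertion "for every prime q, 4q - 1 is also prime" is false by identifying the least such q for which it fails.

q = 7

For q = 2, 3, 5 the conclusion holds.
q = 7: 4q - 1 = 27 = 3 × 9, not prime.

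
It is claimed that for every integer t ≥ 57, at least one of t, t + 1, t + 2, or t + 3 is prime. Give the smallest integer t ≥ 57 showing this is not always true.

The first 5 eligible values, up to t = 61, all satisfy the conclusion.
t = 62: 62 = 2 × 31; 63 = 3 × 21; 64 = 2 × 32; 65 = 5 × 13 — all composite.

t = 62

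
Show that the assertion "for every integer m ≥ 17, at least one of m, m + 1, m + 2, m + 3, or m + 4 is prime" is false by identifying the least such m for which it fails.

m = 24

m = 17: 17 is prime.
m = 18: 19 is prime.
m = 19: 19 is prime.
m = 20: 23 is prime.
m = 21: 23 is prime.
m = 22: 23 is prime.
m = 23: 23 is prime.
m = 24: 24 = 2 × 12; 25 = 5 × 5; 26 = 2 × 13; 27 = 3 × 9; 28 = 2 × 14 — all composite.
Thus m = 24 disproves the claim, and no smaller m works.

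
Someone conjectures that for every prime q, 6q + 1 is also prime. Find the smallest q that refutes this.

q = 19

A counterexample is any prime q such that 6q + 1 is not prime; we check each in order.
q = 2: 6q + 1 = 13, prime.
q = 3: 6q + 1 = 19, prime.
q = 5: 6q + 1 = 31, prime.
q = 7: 6q + 1 = 43, prime.
q = 11: 6q + 1 = 67, prime.
q = 13: 6q + 1 = 79, prime.
q = 17: 6q + 1 = 103, prime.
q = 19: 6q + 1 = 115 = 5 × 23, not prime.
Hence q = 19 is a counterexample.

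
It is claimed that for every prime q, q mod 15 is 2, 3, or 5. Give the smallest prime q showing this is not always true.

Check each prime q in order until the claim fails.
q = 2: 2 mod 15 = 2.
q = 3: 3 mod 15 = 3.
q = 5: 5 mod 15 = 5.
q = 7: 7 mod 15 = 7 — not in {2, 3, 5}.

q = 7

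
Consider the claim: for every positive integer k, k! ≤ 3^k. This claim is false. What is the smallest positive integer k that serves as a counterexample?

k = 7

k = 1: k! = 1 and 3^k = 3, so 1 ≤ 3.
k = 2: k! = 2 and 3^k = 9, so 2 ≤ 9.
k = 3: k! = 6 and 3^k = 27, so 6 ≤ 27.
k = 4: k! = 24 and 3^k = 81, so 24 ≤ 81.
k = 5: k! = 120 and 3^k = 243, so 120 ≤ 243.
k = 6: k! = 720 and 3^k = 729, so 720 ≤ 729.
k = 7: k! = 5040 and 3^k = 2187, so 5040 > 2187.
So k = 7 is the smallest counterexample.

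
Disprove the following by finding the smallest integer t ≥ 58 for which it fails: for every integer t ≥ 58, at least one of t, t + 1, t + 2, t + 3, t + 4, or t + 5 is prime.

We need the least integer t ≥ 58 for which t, t + 1, t + 2, t + 3, t + 4, t + 5 are all composite.
For t = 58, 59, 60, 61, …, 87, 88, 89 the conclusion holds.
t = 90: 90 = 2 × 45; 91 = 7 × 13; 92 = 2 × 46; 93 = 3 × 31; 94 = 2 × 47; 95 = 5 × 19 — all composite.
So t = 90 is the smallest counterexample.

t = 90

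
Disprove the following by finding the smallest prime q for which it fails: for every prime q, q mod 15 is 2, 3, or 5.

A counterexample is any prime q such that the claim fails; we check each in order.
For q = 2, 3, 5 the conclusion holds.
q = 7: 7 mod 15 = 7 — not in {2, 3, 5}.
So q = 7 is the smallest counterexample.

q = 7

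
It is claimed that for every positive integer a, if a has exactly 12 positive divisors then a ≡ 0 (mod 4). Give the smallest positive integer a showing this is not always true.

For a = 60, 72, 84 the conclusion holds.
a = 90: τ(90) = 12; 90 ≡ 2 (mod 4).

a = 90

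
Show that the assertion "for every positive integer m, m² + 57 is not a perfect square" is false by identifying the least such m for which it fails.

We need the least positive integer m for which m² + 57 is a perfect square.
The first 7 eligible values, up to m = 7, all satisfy the conclusion.
m = 8: 8² + 57 = 121 = 11², a perfect square.
Thus m = 8 disproves the claim, and no smaller m works.

m = 8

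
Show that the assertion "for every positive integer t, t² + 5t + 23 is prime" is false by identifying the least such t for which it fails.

t = 14

A counterexample is any positive integer t such that t² + 5t + 23 is not prime; we check each in order.
For t = 1, 2, 3, 4, …, 11, 12, 13 the conclusion holds.
t = 14: t² + 5t + 23 = 289 = 17 × 17, composite.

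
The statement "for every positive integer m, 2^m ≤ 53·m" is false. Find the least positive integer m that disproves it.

m = 9

m = 1: 2^m = 2 and 53·m = 53, so 2 ≤ 53.
m = 2: 2^m = 4 and 53·m = 106, so 4 ≤ 106.
m = 3: 2^m = 8 and 53·m = 159, so 8 ≤ 159.
m = 4: 2^m = 16 and 53·m = 212, so 16 ≤ 212.
m = 5: 2^m = 32 and 53·m = 265, so 32 ≤ 265.
m = 6: 2^m = 64 and 53·m = 318, so 64 ≤ 318.
m = 7: 2^m = 128 and 53·m = 371, so 128 ≤ 371.
m = 8: 2^m = 256 and 53·m = 424, so 256 ≤ 424.
m = 9: 2^m = 512 and 53·m = 477, so 512 > 477.
Hence m = 9 is a counterexample.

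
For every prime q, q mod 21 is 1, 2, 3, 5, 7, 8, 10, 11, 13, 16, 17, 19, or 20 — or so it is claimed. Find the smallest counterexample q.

For q = 2, 3, 5, 7, …, 53, 59, 61 the conclusion holds.
q = 67: 67 mod 21 = 4 — not in {1, 2, 3, 5, 7, 8, 10, 11, 13, 16, 17, 19, 20}.
Thus q = 67 disproves the claim, and no smaller q works.

q = 67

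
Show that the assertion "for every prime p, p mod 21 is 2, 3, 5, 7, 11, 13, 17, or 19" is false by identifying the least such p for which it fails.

Check each prime p in order until the claim fails.
For p = 2, 3, 5, 7, 11, 13, 17, 19, 23 the conclusion holds.
p = 29: 29 mod 21 = 8 — not in {2, 3, 5, 7, 11, 13, 17, 19}.

p = 29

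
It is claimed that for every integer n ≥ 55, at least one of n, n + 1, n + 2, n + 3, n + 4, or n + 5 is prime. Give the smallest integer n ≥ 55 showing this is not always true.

n = 90

For n = 55, 56, 57, 58, …, 87, 88, 89 the conclusion holds.
n = 90: 90 = 2 × 45; 91 = 7 × 13; 92 = 2 × 46; 93 = 3 × 31; 94 = 2 × 47; 95 = 5 × 19 — all composite.
Hence n = 90 is a counterexample.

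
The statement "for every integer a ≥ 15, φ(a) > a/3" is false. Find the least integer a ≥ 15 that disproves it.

For a = 15, 16, 17 the conclusion holds.
a = 18: φ(18) = 6 and 18/3 = 6, so φ(18) ≤ 18/3.
So a = 18 is the smallest counterexample.

a = 18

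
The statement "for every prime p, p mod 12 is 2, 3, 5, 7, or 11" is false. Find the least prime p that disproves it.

p = 13

We need the least prime p for which the claim fails.
For p = 2, 3, 5, 7, 11 the conclusion holds.
p = 13: 13 mod 12 = 1 — not in {2, 3, 5, 7, 11}.
Hence p = 13 is a counterexample.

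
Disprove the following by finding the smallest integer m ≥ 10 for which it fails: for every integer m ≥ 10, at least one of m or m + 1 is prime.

Check each integer m ≥ 10 in order until m, m + 1 are both composite.
m = 10: 11 is prime.
m = 11: 11 is prime.
m = 12: 13 is prime.
m = 13: 13 is prime.
m = 14: 14 = 2 × 7; 15 = 3 × 5 — both composite.
Hence m = 14 is a counterexample.

m = 14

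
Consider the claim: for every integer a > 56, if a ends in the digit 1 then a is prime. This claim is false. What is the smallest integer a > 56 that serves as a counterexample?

a = 81

A counterexample is any integer a > 56 such that a ends in the digit 1 but a is not prime; we check each in order.
a = 61: 61 ends in 1 and is prime.
a = 71: 71 ends in 1 and is prime.
a = 81: 81 ends in 1; 81 = 3 × 27, composite.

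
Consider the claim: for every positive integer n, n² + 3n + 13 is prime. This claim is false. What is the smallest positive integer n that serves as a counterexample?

n = 9

Check each positive integer n in order until n² + 3n + 13 is not prime.
n = 1: n² + 3n + 13 = 17, prime.
n = 2: n² + 3n + 13 = 23, prime.
n = 3: n² + 3n + 13 = 31, prime.
n = 4: n² + 3n + 13 = 41, prime.
n = 5: n² + 3n + 13 = 53, prime.
n = 6: n² + 3n + 13 = 67, prime.
n = 7: n² + 3n + 13 = 83, prime.
n = 8: n² + 3n + 13 = 101, prime.
n = 9: n² + 3n + 13 = 121 = 11 × 11, composite.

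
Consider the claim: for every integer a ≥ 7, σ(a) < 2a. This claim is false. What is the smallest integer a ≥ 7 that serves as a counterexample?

The first 5 eligible values, up to a = 11, all satisfy the conclusion.
a = 12: σ(12) = 28; 28 ≥ 24.
So a = 12 is the smallest counterexample.

a = 12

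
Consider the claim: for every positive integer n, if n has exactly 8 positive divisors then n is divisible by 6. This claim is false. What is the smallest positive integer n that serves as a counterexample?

n = 40

A counterexample is any positive integer n such that n has exactly 8 positive divisors but n is not divisible by 6; we check each in order.
For n = 24, 30 the conclusion holds.
n = 40: τ(40) = 8; 40 mod 6 = 4.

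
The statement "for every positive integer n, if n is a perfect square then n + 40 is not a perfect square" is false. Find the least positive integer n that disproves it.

n = 9

Check each positive integer n in order until n is a perfect square but n + 40 is a perfect square.
For n = 1, 4 the conclusion holds.
n = 9: 9 = 3² and 9 + 40 = 49 = 7².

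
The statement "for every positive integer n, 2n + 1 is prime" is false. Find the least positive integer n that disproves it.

For n = 1, 2, 3 the conclusion holds.
n = 4: 2n + 1 = 9 = 3 × 3, composite.
So n = 4 is the smallest counterexample.

n = 4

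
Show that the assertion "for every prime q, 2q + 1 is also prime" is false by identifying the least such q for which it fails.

A counterexample is any prime q such that 2q + 1 is not prime; we check each in order.
q = 2: 2q + 1 = 5, prime.
q = 3: 2q + 1 = 7, prime.
q = 5: 2q + 1 = 11, prime.
q = 7: 2q + 1 = 15 = 3 × 5, not prime.
Hence q = 7 is a counterexample.

q = 7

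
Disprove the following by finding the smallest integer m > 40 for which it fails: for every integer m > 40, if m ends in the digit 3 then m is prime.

m = 63

We need the least integer m > 40 for which m ends in the digit 3 but m is not prime.
m = 43: 43 ends in 3 and is prime.
m = 53: 53 ends in 3 and is prime.
m = 63: 63 ends in 3; 63 = 3 × 21, composite.
Thus m = 63 disproves the claim, and no smaller m works.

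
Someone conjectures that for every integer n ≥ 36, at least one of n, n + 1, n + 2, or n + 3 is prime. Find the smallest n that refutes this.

We need the least integer n ≥ 36 for which n, n + 1, n + 2, n + 3 are all composite.
For n = 36, 37, 38, 39, …, 45, 46, 47 the conclusion holds.
n = 48: 48 = 2 × 24; 49 = 7 × 7; 50 = 2 × 25; 51 = 3 × 17 — all composite.

n = 48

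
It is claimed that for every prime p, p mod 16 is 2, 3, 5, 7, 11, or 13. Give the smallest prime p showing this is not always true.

p = 17

For p = 2, 3, 5, 7, 11, 13 the conclusion holds.
p = 17: 17 mod 16 = 1 — not in {2, 3, 5, 7, 11, 13}.
So p = 17 is the smallest counterexample.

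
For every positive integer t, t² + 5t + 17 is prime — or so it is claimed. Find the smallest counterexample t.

A counterexample is any positive integer t such that t² + 5t + 17 is not prime; we check each in order.
t = 1: t² + 5t + 17 = 23, prime.
t = 2: t² + 5t + 17 = 31, prime.
t = 3: t² + 5t + 17 = 41, prime.
t = 4: t² + 5t + 17 = 53, prime.
t = 5: t² + 5t + 17 = 67, prime.
t = 6: t² + 5t + 17 = 83, prime.
t = 7: t² + 5t + 17 = 101, prime.
t = 8: t² + 5t + 17 = 121 = 11 × 11, composite.

t = 8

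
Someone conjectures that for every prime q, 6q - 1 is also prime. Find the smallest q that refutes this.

q = 11

A counterexample is any prime q such that 6q - 1 is not prime; we check each in order.
q = 2: 6q - 1 = 11, prime.
q = 3: 6q - 1 = 17, prime.
q = 5: 6q - 1 = 29, prime.
q = 7: 6q - 1 = 41, prime.
q = 11: 6q - 1 = 65 = 5 × 13, not prime.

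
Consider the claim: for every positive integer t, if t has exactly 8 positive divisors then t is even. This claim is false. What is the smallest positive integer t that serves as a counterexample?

t = 105

For t = 24, 30, 40, 42, …, 88, 102, 104 the conclusion holds.
t = 105: divisors of 105: 1, 3, 5, 7, 15, 21, 35, 105; 105 is odd.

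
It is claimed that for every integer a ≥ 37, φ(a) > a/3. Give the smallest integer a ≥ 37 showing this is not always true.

a = 42

Check each integer a ≥ 37 in order until the claim fails.
The first 5 eligible values, up to a = 41, all satisfy the conclusion.
a = 42: φ(42) = 12 and 42/3 = 14, so φ(42) ≤ 42/3.
Hence a = 42 is a counterexample.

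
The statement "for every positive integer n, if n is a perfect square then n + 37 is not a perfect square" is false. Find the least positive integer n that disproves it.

n = 324

A counterexample is any positive integer n such that n is a perfect square but n + 37 is a perfect square; we check each in order.
For n = 1, 4, 9, 16, …, 225, 256, 289 the conclusion holds.
n = 324: 324 = 18² and 324 + 37 = 361 = 19².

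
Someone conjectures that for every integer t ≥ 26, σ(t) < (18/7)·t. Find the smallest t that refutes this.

A counterexample is any integer t ≥ 26 such that the claim fails; we check each in order.
For t = 26, 27, 28, 29, …, 45, 46, 47 the conclusion holds.
t = 48: σ(48) = 124; 124 ≥ 864/7.
Hence t = 48 is a counterexample.

t = 48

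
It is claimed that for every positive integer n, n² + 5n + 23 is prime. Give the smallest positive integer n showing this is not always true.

n = 14

Check each positive integer n in order until n² + 5n + 23 is not prime.
For n = 1, 2, 3, 4, …, 11, 12, 13 the conclusion holds.
n = 14: n² + 5n + 23 = 289 = 17 × 17, composite.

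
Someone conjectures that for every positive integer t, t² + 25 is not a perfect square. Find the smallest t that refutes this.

t = 12

The first 11 eligible values, up to t = 11, all satisfy the conclusion.
t = 12: 12² + 25 = 169 = 13², a perfect square.
Thus t = 12 disproves the claim, and no smaller t works.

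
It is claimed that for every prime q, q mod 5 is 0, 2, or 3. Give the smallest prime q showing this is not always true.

The first 4 eligible values, up to q = 7, all satisfy the conclusion.
q = 11: 11 mod 5 = 1 — not in {0, 2, 3}.
Hence q = 11 is a counterexample.

q = 11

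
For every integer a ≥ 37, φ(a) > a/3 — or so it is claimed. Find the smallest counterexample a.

We need the least integer a ≥ 37 for which the claim fails.
The first 5 eligible values, up to a = 41, all satisfy the conclusion.
a = 42: φ(42) = 12 and 42/3 = 14, so φ(42) ≤ 42/3.

a = 42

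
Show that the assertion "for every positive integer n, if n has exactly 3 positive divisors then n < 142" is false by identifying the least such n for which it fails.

n = 169

Check each positive integer n in order until n has exactly 3 positive divisors but the claim fails.
The first 5 eligible values, up to n = 121, all satisfy the conclusion.
n = 169: τ(169) = 3; 169 ≥ 142.
So n = 169 is the smallest counterexample.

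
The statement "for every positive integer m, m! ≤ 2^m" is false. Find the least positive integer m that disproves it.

Check each positive integer m in order until m! > 2^m.
For m = 1, 2, 3 the conclusion holds.
m = 4: m! = 24 and 2^m = 16, so 24 > 16.
Hence m = 4 is a counterexample.

m = 4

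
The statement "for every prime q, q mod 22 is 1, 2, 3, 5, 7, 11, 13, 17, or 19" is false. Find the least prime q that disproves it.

A counterexample is any prime q such that the claim fails; we check each in order.
For q = 2, 3, 5, 7, 11, 13, 17, 19, 23, 29 the conclusion holds.
q = 31: 31 mod 22 = 9 — not in {1, 2, 3, 5, 7, 11, 13, 17, 19}.

q = 31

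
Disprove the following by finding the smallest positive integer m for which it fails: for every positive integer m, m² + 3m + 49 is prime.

m = 4

We need the least positive integer m for which m² + 3m + 49 is not prime.
m = 1: m² + 3m + 49 = 53, prime.
m = 2: m² + 3m + 49 = 59, prime.
m = 3: m² + 3m + 49 = 67, prime.
m = 4: m² + 3m + 49 = 77 = 7 × 11, composite.
So m = 4 is the smallest counterexample.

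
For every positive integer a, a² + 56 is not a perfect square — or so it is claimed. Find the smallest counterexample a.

Check each positive integer a in order until a² + 56 is a perfect square.
The first 4 eligible values, up to a = 4, all satisfy the conclusion.
a = 5: 5² + 56 = 81 = 9², a perfect square.
Hence a = 5 is a counterexample.

a = 5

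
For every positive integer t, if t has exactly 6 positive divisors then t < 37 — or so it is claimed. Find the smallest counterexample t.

t = 44

We need the least positive integer t for which t has exactly 6 positive divisors but the claim fails.
For t = 12, 18, 20, 28, 32 the conclusion holds.
t = 44: τ(44) = 6; 44 ≥ 37.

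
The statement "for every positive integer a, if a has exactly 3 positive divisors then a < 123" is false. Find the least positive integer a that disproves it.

The first 5 eligible values, up to a = 121, all satisfy the conclusion.
a = 169: τ(169) = 3; 169 ≥ 123.
So a = 169 is the smallest counterexample.

a = 169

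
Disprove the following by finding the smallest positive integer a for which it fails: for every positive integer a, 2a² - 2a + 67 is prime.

a = 4

Check each positive integer a in order until 2a² - 2a + 67 is not prime.
For a = 1, 2, 3 the conclusion holds.
a = 4: 2a² - 2a + 67 = 91 = 7 × 13, composite.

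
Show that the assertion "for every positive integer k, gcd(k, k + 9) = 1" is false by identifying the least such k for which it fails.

For k = 1, 2 the conclusion holds.
k = 3: gcd(3, 12) = 3.

k = 3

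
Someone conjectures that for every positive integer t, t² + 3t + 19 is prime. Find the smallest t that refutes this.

A counterexample is any positive integer t such that t² + 3t + 19 is not prime; we check each in order.
For t = 1, 2, 3, 4, …, 12, 13, 14 the conclusion holds.
t = 15: t² + 3t + 19 = 289 = 17 × 17, composite.
Thus t = 15 disproves the claim, and no smaller t works.

t = 15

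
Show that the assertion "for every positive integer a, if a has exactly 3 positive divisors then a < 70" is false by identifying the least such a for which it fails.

A counterexample is any positive integer a such that a has exactly 3 positive divisors but the claim fails; we check each in order.
For a = 4, 9, 25, 49 the conclusion holds.
a = 121: τ(121) = 3; 121 ≥ 70.

a = 121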